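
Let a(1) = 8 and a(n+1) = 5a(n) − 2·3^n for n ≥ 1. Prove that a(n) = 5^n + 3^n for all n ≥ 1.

Base case: a(1) = 8, and 5^1 + 3^1 = 5 + 3 = 8.
Assume a(j) = 5^j + 3^j for some j ≥ 1.
Then a(j+1) = 5a(j) − 2·3^j = 5·(5^j + 3^j) − 2·3^j = 5^{j+1} + 5·3^j − 2·3^j = 5^{j+1} + 3·3^j = 5^{j+1} + 3^{j+1}.
By induction, a(n) = 5^n + 3^n for all n ≥ 1.

a(n) = 5^n + 3^n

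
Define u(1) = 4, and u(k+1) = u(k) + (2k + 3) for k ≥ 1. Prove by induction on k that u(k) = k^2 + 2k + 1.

Base case: u(1) = 4, and 1^2 + 2·1 + 1 = 4.
Assume u(r) = r^2 + 2r + 1.
Then u(r+1) = u(r) + (2r + 3) = (r^2 + 2r + 1) + (2r + 3) = r^2 + 4r + 4,
and (r+1)^2 + 2·(r+1) + 1 = r^2 + 4r + 4.
By induction, u(k) = k^2 + 2k + 1 for all k ≥ 1.

u(k) = k^2 + 2k + 1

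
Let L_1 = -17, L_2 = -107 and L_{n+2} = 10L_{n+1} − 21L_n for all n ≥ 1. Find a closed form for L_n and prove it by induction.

Claim: L_n = -3^n − 2·7^n.

Base cases: L_1 = -17 and -3^1 − 2·7^1 = -17; L_2 = -107 and -3^2 − 2·7^2 = -107.
Assume L_j = -3^j − 2·7^j for all 1 ≤ j ≤ k, where k ≥ 2.
Then L_{k+1} = 10L_k − 21L_{k−1} = 10·(-3^k − 2·7^k) − 21·(-3^{k−1} − 2·7^{k−1}) = -(10·3 − 21)3^{k−1} − 2·(10·7 − 21)7^{k−1} = -9·3^{k−1} − 98·7^{k−1} = -3^{k+1} − 2·7^{k+1}.
Hence L_n = -3^n − 2·7^n for every n ≥ 1, by strong induction.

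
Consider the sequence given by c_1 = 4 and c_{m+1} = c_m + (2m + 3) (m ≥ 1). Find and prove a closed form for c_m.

Claim: c_m = m^2 + 2m + 1.

Base case: c_1 = 4, and 1^2 + 2·1 + 1 = 4.
Assume c_j = j^2 + 2j + 1.
Then c_{j+1} = c_j + (2j + 3) = (j^2 + 2j + 1) + (2j + 3) = j^2 + 4j + 4,
and (j+1)^2 + 2·(j+1) + 1 = j^2 + 4j + 4.
Hence c_m = m^2 + 2m + 1 for every m ≥ 1, by induction.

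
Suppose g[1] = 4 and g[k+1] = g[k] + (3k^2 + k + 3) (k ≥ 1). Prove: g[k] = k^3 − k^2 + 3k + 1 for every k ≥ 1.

Base case: g[1] = 4, and 1^3 − 1^2 + 3·1 + 1 = 4.
Assume g[r] = r^3 − r^2 + 3r + 1.
Then g[r+1] = g[r] + (3r^2 + r + 3) = (r^3 − r^2 + 3r + 1) + (3r^2 + r + 3) = r^3 + 2r^2 + 4r + 4,
and (r+1)^3 − (r+1)^2 + 3·(r+1) + 1 = r^3 + 2r^2 + 4r + 4.
This completes the inductive step, so g[k] = k^3 − k^2 + 3k + 1 for all k ≥ 1.

g[k] = k^3 − k^2 + 3k + 1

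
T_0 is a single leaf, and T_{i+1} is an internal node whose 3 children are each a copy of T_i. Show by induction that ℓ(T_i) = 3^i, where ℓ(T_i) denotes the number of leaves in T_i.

Base case: ℓ(T_0) = 1, and 3^0 = 1.
Assume ℓ(T_m) = 3^m.
Then ℓ(T_{m+1}) = 3·ℓ(T_m) = 3·3^m = 3^{m+1}.
By induction, ℓ(T_i) = 3^i for all i ≥ 0.

ℓ(T_i) = 3^i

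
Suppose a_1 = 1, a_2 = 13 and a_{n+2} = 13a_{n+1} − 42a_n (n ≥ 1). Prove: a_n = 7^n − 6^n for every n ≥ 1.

Base cases: a_1 = 1 and 7^1 − 6^1 = 1; a_2 = 13 and 7^2 − 6^2 = 13.
Assume a_i = 7^i − 6^i for all 1 ≤ i ≤ j, where j ≥ 2.
Then a_{j+1} = 13a_j − 42a_{j−1} = 13·(7^j − 6^j) − 42·(7^{j−1} − 6^{j−1}) = (13·7 − 42)7^{j−1} − (13·6 − 42)6^{j−1} = 49·7^{j−1} − 36·6^{j−1} = 7^{j+1} − 6^{j+1}.
Hence a_n = 7^n − 6^n for every n ≥ 1, by strong induction.

a_n = 7^n − 6^n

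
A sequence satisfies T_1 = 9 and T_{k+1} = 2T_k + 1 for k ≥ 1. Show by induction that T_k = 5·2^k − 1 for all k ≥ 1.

Base case: T_1 = 9, and 5·2^1 − 1 = 10 − 1 = 9.
Assume T_m = 5·2^m − 1 for some m ≥ 1.
Then T_{m+1} = 2T_m + 1 = 2·(5·2^m − 1) + 1 = 10·2^m − 2 + 1 = 5·2^{m+1} − 1.
This completes the inductive step, so T_k = 5·2^k − 1 for all k ≥ 1.

T_k = 5·2^k − 1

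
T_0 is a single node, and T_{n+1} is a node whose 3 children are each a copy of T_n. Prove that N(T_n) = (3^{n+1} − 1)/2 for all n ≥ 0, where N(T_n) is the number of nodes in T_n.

Base case: N(T_0) = 1, and (3^{0+1} − 1)/2 = 1.
Assume N(T_j) = (3^{j+1} − 1)/2.
Then N(T_{j+1}) = 1 + 3N(T_j) = 1 + 3·(3^{j+1} − 1)/2 = 1 + (3^{j+2} − 3)/2 = (2 + 3^{j+2} − 3)/2 = (3^{j+2} − 1)/2.
This completes the inductive step, so N(T_n) = (3^{n+1} − 1)/2 for all n ≥ 0.

N(T_n) = (3^{n+1} − 1)/2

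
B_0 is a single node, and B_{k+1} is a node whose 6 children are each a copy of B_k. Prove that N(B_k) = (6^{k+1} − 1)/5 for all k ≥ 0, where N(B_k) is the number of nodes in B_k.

Base case: N(B_0) = 1, and (6^{0+1} − 1)/5 = 1.
Assume N(B_j) = (6^{j+1} − 1)/5.
Then N(B_{j+1}) = 1 + 6N(B_j) = 1 + 6·(6^{j+1} − 1)/5 = 1 + (6^{j+2} − 6)/5 = (5 + 6^{j+2} − 6)/5 = (6^{j+2} − 1)/5.
So the formula holds for j+1, and by induction N(B_k) = (6^{k+1} − 1)/5 for all k ≥ 0.

N(B_k) = (6^{k+1} − 1)/5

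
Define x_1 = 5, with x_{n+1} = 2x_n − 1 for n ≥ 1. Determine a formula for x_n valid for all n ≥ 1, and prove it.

Claim: x_n = 2^{n+1} + 1.

Base case: x_1 = 5, and 2^{1+1} + 1 = 4 + 1 = 5.
Assume x_k = 2^{k+1} + 1 for some k ≥ 1.
Then x_{k+1} = 2x_k − 1 = 2·(2^{k+1} + 1) − 1 = 2^{k+2} + 2 − 1 = 2^{k+2} + 1.
So the formula holds for k+1, and by induction x_n = 2^{n+1} + 1 for all n ≥ 1.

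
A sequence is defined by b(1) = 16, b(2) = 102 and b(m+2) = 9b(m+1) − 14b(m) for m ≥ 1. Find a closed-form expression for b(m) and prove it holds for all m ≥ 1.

Claim: b(m) = 2·7^m + 2^m.

Base cases: b(1) = 16 and 2·7^1 + 2^1 = 16; b(2) = 102 and 2·7^2 + 2^2 = 102.
Assume b(j) = 2·7^j + 2^j for all 1 ≤ j ≤ r, where r ≥ 2.
Then b(r+1) = 9b(r) − 14b(r−1) = 9·(2·7^r + 2^r) − 14·(2·7^{r−1} + 2^{r−1}) = 2·(9·7 − 14)7^{r−1} + (9·2 − 14)2^{r−1} = 98·7^{r−1} + 4·2^{r−1} = 2·7^{r+1} + 2^{r+1}.
Hence b(m) = 2·7^m + 2^m for every m ≥ 1, by strong induction.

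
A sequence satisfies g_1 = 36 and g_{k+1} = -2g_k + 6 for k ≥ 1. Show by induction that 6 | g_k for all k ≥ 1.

Base case: g_1 = 36 = 6·6, so 6 | g_1.
Assume 6 | g_m, so g_m = 6t for some integer t.
Then g_{m+1} = -2g_m + 6 = -2·(6t) + 6 = 6(-2t + 1), so 6 | g_{m+1}.
By induction, 6 | g_k for all k ≥ 1.

6 | g_k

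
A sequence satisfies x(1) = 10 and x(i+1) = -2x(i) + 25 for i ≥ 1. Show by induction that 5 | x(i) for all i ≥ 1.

Base case: x(1) = 10 = 5·2, so 5 | x(1).
Assume 5 | x(j), so x(j) = 5t for some integer t.
Then x(j+1) = -2x(j) + 25 = -2·(5t) + 25 = 5(-2t + 5), so 5 | x(j+1).
By induction, 5 | x(i) for all i ≥ 1.

5 | x(i)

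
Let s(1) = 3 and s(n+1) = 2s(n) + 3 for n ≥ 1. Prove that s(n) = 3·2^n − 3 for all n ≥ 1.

Base case: s(1) = 3, and 3·2^1 − 3 = 6 − 3 = 3.
Assume s(k) = 3·2^k − 3 for some k ≥ 1.
Then s(k+1) = 2s(k) + 3 = 2·(3·2^k − 3) + 3 = 6·2^k − 6 + 3 = 3·2^{k+1} − 3.
By induction, s(n) = 3·2^n − 3 for all n ≥ 1.

s(n) = 3·2^n − 3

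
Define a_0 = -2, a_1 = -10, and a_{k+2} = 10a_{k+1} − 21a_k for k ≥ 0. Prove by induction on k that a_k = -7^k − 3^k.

Base cases: a_0 = -2 and -7^0 − 3^0 = -2; a_1 = -10 and -7^1 − 3^1 = -10.
Assume a_j = -7^j − 3^j for all 0 ≤ j ≤ m, where m ≥ 1.
Then a_{m+1} = 10a_m − 21a_{m−1} = 10·(-7^m − 3^m) − 21·(-7^{m−1} − 3^{m−1}) = -(10·7 − 21)7^{m−1} − (10·3 − 21)3^{m−1} = -49·7^{m−1} − 9·3^{m−1} = -7^{m+1} − 3^{m+1}.
By strong induction, a_k = -7^k − 3^k for all k ≥ 0.

a_k = -7^k − 3^k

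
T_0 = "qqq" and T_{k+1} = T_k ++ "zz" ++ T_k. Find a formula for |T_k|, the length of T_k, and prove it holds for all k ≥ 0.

Claim: |T_k| = 5·2^k − 2.

Base case: |T_0| = 3, and 5·2^0 − 2 = 3.
Assume |T_m| = 5·2^m − 2.
Then |T_{m+1}| = |T_m| + 2 + |T_m| = 2|T_m| + 2 = 2(5·2^m − 2) + 2 = 5·2^{m+1} − 4 + 2 = 5·2^{m+1} − 2.
This completes the inductive step, so |T_k| = 5·2^k − 2 for all k ≥ 0.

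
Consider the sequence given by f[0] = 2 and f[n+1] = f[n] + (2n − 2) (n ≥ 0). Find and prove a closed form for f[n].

Claim: f[n] = n^2 − 3n + 2.

Base case: f[0] = 2, and 0^2 − 3·0 + 2 = 2.
Assume f[j] = j^2 − 3j + 2.
Then f[j+1] = f[j] + (2j − 2) = (j^2 − 3j + 2) + (2j − 2) = j^2 − j,
and (j+1)^2 − 3·(j+1) + 2 = j^2 − j.
By induction, f[n] = n^2 − 3n + 2 for all n ≥ 0.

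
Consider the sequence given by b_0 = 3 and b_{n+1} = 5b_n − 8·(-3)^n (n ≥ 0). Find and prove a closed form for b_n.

Claim: b_n = 2·5^n + (-3)^n.

Base case: b_0 = 3, and 2·5^0 + (-3)^0 = 2 + 1 = 3.
Assume b_j = 2·5^j + (-3)^j for some j ≥ 0.
Then b_{j+1} = 5b_j − 8·(-3)^j = 5·(2·5^j + (-3)^j) − 8·(-3)^j = 2·5^{j+1} + 5·(-3)^j − 8·(-3)^j = 2·5^{j+1} − 3·(-3)^j = 2·5^{j+1} + (-3)^{j+1}.
So the formula holds for j+1, and by induction b_n = 2·5^n + (-3)^n for all n ≥ 0.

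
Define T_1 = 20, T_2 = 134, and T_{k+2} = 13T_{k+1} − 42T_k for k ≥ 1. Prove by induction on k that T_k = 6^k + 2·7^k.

Base cases: T_1 = 20 and 6^1 + 2·7^1 = 20; T_2 = 134 and 6^2 + 2·7^2 = 134.
Assume T_j = 6^j + 2·7^j for all 1 ≤ j ≤ m, where m ≥ 2.
Then T_{m+1} = 13T_m − 42T_{m−1} = 13·(6^m + 2·7^m) − 42·(6^{m−1} + 2·7^{m−1}) = (13·6 − 42)6^{m−1} + 2·(13·7 − 42)7^{m−1} = 36·6^{m−1} + 98·7^{m−1} = 6^{m+1} + 2·7^{m+1}.
This completes the inductive step, so T_k = 6^k + 2·7^k for all k ≥ 1.

T_k = 6^k + 2·7^k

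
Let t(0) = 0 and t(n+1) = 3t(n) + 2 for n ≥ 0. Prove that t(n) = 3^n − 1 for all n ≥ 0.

Base case: t(0) = 0, and 3^0 − 1 = 1 − 1 = 0.
Assume t(j) = 3^j − 1 for some j ≥ 0.
Then t(j+1) = 3t(j) + 2 = 3·(3^j − 1) + 2 = 3^{j+1} − 3 + 2 = 3^{j+1} − 1.
So the formula holds for j+1, and by induction t(n) = 3^n − 1 for all n ≥ 0.

t(n) = 3^n − 1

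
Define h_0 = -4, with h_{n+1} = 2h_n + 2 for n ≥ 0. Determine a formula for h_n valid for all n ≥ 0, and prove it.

Claim: h_n = -2^{n+1} − 2.

Base case: h_0 = -4, and -2^{0+1} − 2 = -2 − 2 = -4.
Assume h_k = -2^{k+1} − 2 for some k ≥ 0.
Then h_{k+1} = 2h_k + 2 = 2·(-2^{k+1} − 2) + 2 = -2^{k+2} − 4 + 2 = -2^{k+2} − 2.
This completes the inductive step, so h_n = -2^{n+1} − 2 for all n ≥ 0.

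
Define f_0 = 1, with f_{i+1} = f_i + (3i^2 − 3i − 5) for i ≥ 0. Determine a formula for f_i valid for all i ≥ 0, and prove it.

Claim: f_i = i^3 − 3i^2 − 3i + 1.

Base case: f_0 = 1, and 0^3 − 3·0^2 − 3·0 + 1 = 1.
Assume f_r = r^3 − 3r^2 − 3r + 1.
Then f_{r+1} = f_r + (3r^2 − 3r − 5) = (r^3 − 3r^2 − 3r + 1) + (3r^2 − 3r − 5) = r^3 − 6r − 4,
and (r+1)^3 − 3·(r+1)^2 − 3·(r+1) + 1 = r^3 − 6r − 4.
Hence f_i = i^3 − 3i^2 − 3i + 1 for every i ≥ 0, by induction.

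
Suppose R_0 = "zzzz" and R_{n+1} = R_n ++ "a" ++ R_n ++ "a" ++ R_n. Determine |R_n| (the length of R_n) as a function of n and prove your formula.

Claim: |R_n| = 5·3^n − 1.

Base case: |R_0| = 4, and 5·3^0 − 1 = 4.
Assume |R_k| = 5·3^k − 1.
Then |R_{k+1}| = 3|R_k| + 2 = 3(5·3^k − 1) + 2 = 5·3^{k+1} − 3 + 2 = 5·3^{k+1} − 1.
Hence |R_n| = 5·3^n − 1 for every n ≥ 0, by induction.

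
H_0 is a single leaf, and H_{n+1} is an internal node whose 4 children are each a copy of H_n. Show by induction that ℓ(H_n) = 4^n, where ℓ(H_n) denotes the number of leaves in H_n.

Base case: ℓ(H_0) = 1, and 4^0 = 1.
Assume ℓ(H_r) = 4^r.
Then ℓ(H_{r+1}) = 4·ℓ(H_r) = 4·4^r = 4^{r+1}.
By induction, ℓ(H_n) = 4^n for all n ≥ 0.

ℓ(H_n) = 4^n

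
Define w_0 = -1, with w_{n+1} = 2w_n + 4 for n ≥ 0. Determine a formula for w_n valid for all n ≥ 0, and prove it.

Claim: w_n = 3·2^n − 4.

Base case: w_0 = -1, and 3·2^0 − 4 = 3 − 4 = -1.
Assume w_j = 3·2^j − 4 for some j ≥ 0.
Then w_{j+1} = 2w_j + 4 = 2·(3·2^j − 4) + 4 = 6·2^j − 8 + 4 = 3·2^{j+1} − 4.
Hence w_n = 3·2^n − 4 for every n ≥ 0, by induction.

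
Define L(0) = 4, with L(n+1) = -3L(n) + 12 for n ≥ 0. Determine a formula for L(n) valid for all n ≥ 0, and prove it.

Claim: L(n) = (-3)^n + 3.

Base case: L(0) = 4, and (-3)^0 + 3 = 1 + 3 = 4.
Assume L(r) = (-3)^r + 3 for some r ≥ 0.
Then L(r+1) = -3L(r) + 12 = -3·((-3)^r + 3) + 12 = -3·(-3)^r − 9 + 12 = (-3)^{r+1} + 3.
Hence L(n) = (-3)^n + 3 for every n ≥ 0, by induction.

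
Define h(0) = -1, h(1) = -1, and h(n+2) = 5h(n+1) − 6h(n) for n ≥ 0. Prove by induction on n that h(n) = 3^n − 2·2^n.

Base cases: h(0) = -1 and 3^0 − 2·2^0 = -1; h(1) = -1 and 3^1 − 2·2^1 = -1.
Assume h(i) = 3^i − 2·2^i for all 0 ≤ i ≤ j, where j ≥ 1.
Then h(j+1) = 5h(j) − 6h(j−1) = 5·(3^j − 2·2^j) − 6·(3^{j−1} − 2·2^{j−1}) = (5·3 − 6)3^{j−1} − 2·(5·2 − 6)2^{j−1} = 9·3^{j−1} − 8·2^{j−1} = 3^{j+1} − 2·2^{j+1}.
This completes the inductive step, so h(n) = 3^n − 2·2^n for all n ≥ 0.

h(n) = 3^n − 2·2^n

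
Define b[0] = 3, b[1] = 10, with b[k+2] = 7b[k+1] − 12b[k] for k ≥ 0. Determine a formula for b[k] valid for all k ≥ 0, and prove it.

Claim: b[k] = 2·3^k + 4^k.

Base cases: b[0] = 3 and 2·3^0 + 4^0 = 3; b[1] = 10 and 2·3^1 + 4^1 = 10.
Assume b[j] = 2·3^j + 4^j for all 0 ≤ j ≤ m, where m ≥ 1.
Then b[m+1] = 7b[m] − 12b[m−1] = 7·(2·3^m + 4^m) − 12·(2·3^{m−1} + 4^{m−1}) = 2·(7·3 − 12)3^{m−1} + (7·4 − 12)4^{m−1} = 18·3^{m−1} + 16·4^{m−1} = 2·3^{m+1} + 4^{m+1}.
By strong induction, b[k] = 2·3^k + 4^k for all k ≥ 0.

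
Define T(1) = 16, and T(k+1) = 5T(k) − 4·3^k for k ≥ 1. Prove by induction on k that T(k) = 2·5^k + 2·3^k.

Base case: T(1) = 16, and 2·5^1 + 2·3^1 = 10 + 6 = 16.
Assume T(r) = 2·5^r + 2·3^r for some r ≥ 1.
Then T(r+1) = 5T(r) − 4·3^r = 5·(2·5^r + 2·3^r) − 4·3^r = 2·5^{r+1} + 10·3^r − 4·3^r = 2·5^{r+1} + 6·3^r = 2·5^{r+1} + 2·3^{r+1}.
Hence T(k) = 2·5^k + 2·3^k for every k ≥ 1, by induction.

T(k) = 2·5^k + 2·3^k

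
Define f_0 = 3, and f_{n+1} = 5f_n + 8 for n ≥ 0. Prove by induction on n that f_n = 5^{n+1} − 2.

Base case: f_0 = 3, and 5^{0+1} − 2 = 5 − 2 = 3.
Assume f_r = 5^{r+1} − 2 for some r ≥ 0.
Then f_{r+1} = 5f_r + 8 = 5·(5^{r+1} − 2) + 8 = 5^{r+2} − 10 + 8 = 5^{r+2} − 2.
So the formula holds for r+1, and by induction f_n = 5^{n+1} − 2 for all n ≥ 0.

f_n = 5^{n+1} − 2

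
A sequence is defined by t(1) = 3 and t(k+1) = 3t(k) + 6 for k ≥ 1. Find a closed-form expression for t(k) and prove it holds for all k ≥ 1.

Claim: t(k) = 2·3^k − 3.

Base case: t(1) = 3, and 2·3^1 − 3 = 6 − 3 = 3.
Assume t(r) = 2·3^r − 3 for some r ≥ 1.
Then t(r+1) = 3t(r) + 6 = 3·(2·3^r − 3) + 6 = 6·3^r − 9 + 6 = 2·3^{r+1} − 3.
Hence t(k) = 2·3^k − 3 for every k ≥ 1, by induction.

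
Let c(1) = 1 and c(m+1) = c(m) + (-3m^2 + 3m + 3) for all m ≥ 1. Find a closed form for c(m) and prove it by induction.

Claim: c(m) = -m^3 + 3m^2 + m − 2.

Base case: c(1) = 1, and -1^3 + 3·1^2 + 1 − 2 = 1.
Assume c(k) = -k^3 + 3k^2 + k − 2.
Then c(k+1) = c(k) + (-3k^2 + 3k + 3) = (-k^3 + 3k^2 + k − 2) + (-3k^2 + 3k + 3) = -k^3 + 4k + 1,
and -(k+1)^3 + 3·(k+1)^2 + (k+1) − 2 = -k^3 + 4k + 1.
By induction, c(m) = -m^3 + 3m^2 + m − 2 for all m ≥ 1.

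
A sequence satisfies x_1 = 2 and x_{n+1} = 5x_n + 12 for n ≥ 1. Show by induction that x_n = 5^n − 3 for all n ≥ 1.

Base case: x_1 = 2, and 5^1 − 3 = 5 − 3 = 2.
Assume x_r = 5^r − 3 for some r ≥ 1.
Then x_{r+1} = 5x_r + 12 = 5·(5^r − 3) + 12 = 5^{r+1} − 15 + 12 = 5^{r+1} − 3.
This completes the inductive step, so x_n = 5^n − 3 for all n ≥ 1.

x_n = 5^n − 3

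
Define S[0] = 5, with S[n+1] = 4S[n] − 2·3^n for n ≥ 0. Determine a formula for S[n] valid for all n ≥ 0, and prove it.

Claim: S[n] = 3·4^n + 2·3^n.

Base case: S[0] = 5, and 3·4^0 + 2·3^0 = 3 + 2 = 5.
Assume S[m] = 3·4^m + 2·3^m for some m ≥ 0.
Then S[m+1] = 4S[m] − 2·3^m = 4·(3·4^m + 2·3^m) − 2·3^m = 3·4^{m+1} + 8·3^m − 2·3^m = 3·4^{m+1} + 6·3^m = 3·4^{m+1} + 2·3^{m+1}.
So the formula holds for m+1, and by induction S[n] = 3·4^n + 2·3^n for all n ≥ 0.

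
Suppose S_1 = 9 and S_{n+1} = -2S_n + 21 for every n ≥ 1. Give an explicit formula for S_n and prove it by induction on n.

Claim: S_n = -(-2)^n + 7.

Base case: S_1 = 9, and -(-2)^1 + 7 = 2 + 7 = 9.
Assume S_j = -(-2)^j + 7 for some j ≥ 1.
Then S_{j+1} = -2S_j + 21 = -2·(-(-2)^j + 7) + 21 = 2·(-2)^j − 14 + 21 = -(-2)^{j+1} + 7.
Hence S_n = -(-2)^n + 7 for every n ≥ 1, by induction.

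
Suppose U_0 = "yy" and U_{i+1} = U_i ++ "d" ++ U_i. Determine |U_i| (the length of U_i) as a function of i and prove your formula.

Claim: |U_i| = 3·2^i − 1.

Base case: |U_0| = 2, and 3·2^0 − 1 = 2.
Assume |U_r| = 3·2^r − 1.
Then |U_{r+1}| = |U_r| + 1 + |U_r| = 2|U_r| + 1 = 2(3·2^r − 1) + 1 = 3·2^{r+1} − 2 + 1 = 3·2^{r+1} − 1.
Hence |U_i| = 3·2^i − 1 for every i ≥ 0, by induction.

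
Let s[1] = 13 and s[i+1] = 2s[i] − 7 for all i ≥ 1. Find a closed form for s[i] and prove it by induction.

Claim: s[i] = 3·2^i + 7.

Base case: s[1] = 13, and 3·2^1 + 7 = 6 + 7 = 13.
Assume s[m] = 3·2^m + 7 for some m ≥ 1.
Then s[m+1] = 2s[m] − 7 = 2·(3·2^m + 7) − 7 = 6·2^m + 14 − 7 = 3·2^{m+1} + 7.
By induction, s[i] = 3·2^i + 7 for all i ≥ 1.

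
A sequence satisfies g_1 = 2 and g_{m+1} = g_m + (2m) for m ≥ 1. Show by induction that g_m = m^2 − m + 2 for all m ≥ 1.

Base case: g_1 = 2, and 1^2 − 1 + 2 = 2.
Assume g_j = j^2 − j + 2.
Then g_{j+1} = g_j + (2j) = (j^2 − j + 2) + (2j) = j^2 + j + 2,
and (j+1)^2 − (j+1) + 2 = j^2 + j + 2.
Hence g_m = m^2 − m + 2 for every m ≥ 1, by induction.

g_m = m^2 − m + 2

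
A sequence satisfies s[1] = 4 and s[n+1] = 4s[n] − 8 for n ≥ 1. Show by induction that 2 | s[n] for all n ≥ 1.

Base case: s[1] = 4 = 2·2, so 2 | s[1].
Assume 2 | s[r], so s[r] = 2t for some integer t.
Then s[r+1] = 4s[r] − 8 = 4·(2t) − 8 = 2(4t − 4), so 2 | s[r+1].
By induction, 2 | s[n] for all n ≥ 1.

2 | s[n]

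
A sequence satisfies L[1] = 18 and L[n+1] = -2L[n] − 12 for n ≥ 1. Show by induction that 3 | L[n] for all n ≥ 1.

Base case: L[1] = 18 = 3·6, so 3 | L[1].
Assume 3 | L[r], so L[r] = 3t for some integer t.
Then L[r+1] = -2L[r] − 12 = -2·(3t) − 12 = 3(-2t − 4), so 3 | L[r+1].
This completes the inductive step, so 3 | L[n] for all n ≥ 1.

3 | L[n]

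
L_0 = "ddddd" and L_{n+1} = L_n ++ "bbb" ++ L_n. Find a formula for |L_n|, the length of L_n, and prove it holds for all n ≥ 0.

Claim: |L_n| = 2^{n+3} − 3.

Base case: |L_0| = 5, and 2^{0+3} − 3 = 5.
Assume |L_j| = 2^{j+3} − 3.
Then |L_{j+1}| = |L_j| + 3 + |L_j| = 2|L_j| + 3 = 2(2^{j+3} − 3) + 3 = 2^{j+1+3} − 6 + 3 = 2^{j+1+3} − 3.
So the formula holds for j+1, and by induction |L_n| = 2^{n+3} − 3 for all n ≥ 0.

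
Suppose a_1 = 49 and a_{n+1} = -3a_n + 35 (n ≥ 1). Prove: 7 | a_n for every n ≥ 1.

Base case: a_1 = 49 = 7·7, so 7 | a_1.
Assume 7 | a_j, so a_j = 7t for some integer t.
Then a_{j+1} = -3a_j + 35 = -3·(7t) + 35 = 7(-3t + 5), so 7 | a_{j+1}.
This completes the inductive step, so 7 | a_n for all n ≥ 1.

7 | a_n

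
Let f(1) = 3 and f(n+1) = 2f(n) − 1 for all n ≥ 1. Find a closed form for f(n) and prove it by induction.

Claim: f(n) = 2^n + 1.

Base case: f(1) = 3, and 2^1 + 1 = 2 + 1 = 3.
Assume f(k) = 2^k + 1 for some k ≥ 1.
Then f(k+1) = 2f(k) − 1 = 2·(2^k + 1) − 1 = 2^{k+1} + 2 − 1 = 2^{k+1} + 1.
By induction, f(n) = 2^n + 1 for all n ≥ 1.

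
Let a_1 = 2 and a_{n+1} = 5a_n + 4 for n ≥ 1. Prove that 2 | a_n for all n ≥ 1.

Base case: a_1 = 2 = 2·1, so 2 | a_1.
Assume 2 | a_j, so a_j = 2t for some integer t.
Then a_{j+1} = 5a_j + 4 = 5·(2t) + 4 = 2(5t + 2), so 2 | a_{j+1}.
Hence 2 | a_n for every n ≥ 1, by induction.

2 | a_n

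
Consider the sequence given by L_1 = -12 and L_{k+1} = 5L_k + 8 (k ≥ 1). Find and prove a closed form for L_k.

Claim: L_k = -2·5^k − 2.

Base case: L_1 = -12, and -2·5^1 − 2 = -10 − 2 = -12.
Assume L_j = -2·5^j − 2 for some j ≥ 1.
Then L_{j+1} = 5L_j + 8 = 5·(-2·5^j − 2) + 8 = -10·5^j − 10 + 8 = -2·5^{j+1} − 2.
By induction, L_k = -2·5^k − 2 for all k ≥ 1.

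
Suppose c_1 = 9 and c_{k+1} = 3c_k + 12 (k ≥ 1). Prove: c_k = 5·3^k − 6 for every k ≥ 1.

Base case: c_1 = 9, and 5·3^1 − 6 = 15 − 6 = 9.
Assume c_m = 5·3^m − 6 for some m ≥ 1.
Then c_{m+1} = 3c_m + 12 = 3·(5·3^m − 6) + 12 = 15·3^m − 18 + 12 = 5·3^{m+1} − 6.
So the formula holds for m+1, and by induction c_k = 5·3^k − 6 for all k ≥ 1.

c_k = 5·3^k − 6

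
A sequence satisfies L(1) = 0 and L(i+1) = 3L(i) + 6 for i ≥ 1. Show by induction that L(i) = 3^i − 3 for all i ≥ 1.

Base case: L(1) = 0, and 3^1 − 3 = 3 − 3 = 0.
Assume L(j) = 3^j − 3 for some j ≥ 1.
Then L(j+1) = 3L(j) + 6 = 3·(3^j − 3) + 6 = 3^{j+1} − 9 + 6 = 3^{j+1} − 3.
So the formula holds for j+1, and by induction L(i) = 3^i − 3 for all i ≥ 1.

L(i) = 3^i − 3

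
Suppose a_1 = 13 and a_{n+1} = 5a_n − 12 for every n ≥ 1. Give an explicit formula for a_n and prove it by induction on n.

Claim: a_n = 2·5^n + 3.

Base case: a_1 = 13, and 2·5^1 + 3 = 10 + 3 = 13.
Assume a_r = 2·5^r + 3 for some r ≥ 1.
Then a_{r+1} = 5a_r − 12 = 5·(2·5^r + 3) − 12 = 10·5^r + 15 − 12 = 2·5^{r+1} + 3.
By induction, a_n = 2·5^n + 3 for all n ≥ 1.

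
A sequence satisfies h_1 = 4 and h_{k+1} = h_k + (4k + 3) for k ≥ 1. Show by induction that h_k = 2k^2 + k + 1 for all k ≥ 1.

Base case: h_1 = 4, and 2·1^2 + 1 + 1 = 4.
Assume h_r = 2r^2 + r + 1.
Then h_{r+1} = h_r + (4r + 3) = (2r^2 + r + 1) + (4r + 3) = 2r^2 + 5r + 4,
and 2·(r+1)^2 + (r+1) + 1 = 2r^2 + 5r + 4.
By induction, h_k = 2k^2 + k + 1 for all k ≥ 1.

h_k = 2k^2 + k + 1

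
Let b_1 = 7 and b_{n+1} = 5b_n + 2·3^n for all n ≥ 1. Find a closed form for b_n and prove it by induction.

Claim: b_n = 2·5^n − 3^n.

Base case: b_1 = 7, and 2·5^1 − 3^1 = 10 − 3 = 7.
Assume b_j = 2·5^j − 3^j for some j ≥ 1.
Then b_{j+1} = 5b_j + 2·3^j = 5·(2·5^j − 3^j) + 2·3^j = 2·5^{j+1} − 5·3^j + 2·3^j = 2·5^{j+1} − 3·3^j = 2·5^{j+1} − 3^{j+1}.
Hence b_n = 2·5^n − 3^n for every n ≥ 1, by induction.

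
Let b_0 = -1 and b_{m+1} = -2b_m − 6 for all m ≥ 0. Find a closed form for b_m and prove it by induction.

Claim: b_m = (-2)^m − 2.

Base case: b_0 = -1, and (-2)^0 − 2 = 1 − 2 = -1.
Assume b_j = (-2)^j − 2 for some j ≥ 0.
Then b_{j+1} = -2b_j − 6 = -2·((-2)^j − 2) − 6 = -2·(-2)^j + 4 − 6 = (-2)^{j+1} − 2.
This completes the inductive step, so b_m = (-2)^m − 2 for all m ≥ 0.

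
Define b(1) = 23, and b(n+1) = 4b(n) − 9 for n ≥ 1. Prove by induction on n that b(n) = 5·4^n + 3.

Base case: b(1) = 23, and 5·4^1 + 3 = 20 + 3 = 23.
Assume b(r) = 5·4^r + 3 for some r ≥ 1.
Then b(r+1) = 4b(r) − 9 = 4·(5·4^r + 3) − 9 = 20·4^r + 12 − 9 = 5·4^{r+1} + 3.
This completes the inductive step, so b(n) = 5·4^n + 3 for all n ≥ 1.

b(n) = 5·4^n + 3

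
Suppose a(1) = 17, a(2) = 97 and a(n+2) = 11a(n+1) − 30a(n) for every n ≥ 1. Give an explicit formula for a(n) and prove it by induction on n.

Claim: a(n) = 5^n + 2·6^n.

Base cases: a(1) = 17 and 5^1 + 2·6^1 = 17; a(2) = 97 and 5^2 + 2·6^2 = 97.
Assume a(i) = 5^i + 2·6^i for all 1 ≤ i ≤ j, where j ≥ 2.
Then a(j+1) = 11a(j) − 30a(j−1) = 11·(5^j + 2·6^j) − 30·(5^{j−1} + 2·6^{j−1}) = (11·5 − 30)5^{j−1} + 2·(11·6 − 30)6^{j−1} = 25·5^{j−1} + 72·6^{j−1} = 5^{j+1} + 2·6^{j+1}.
This completes the inductive step, so a(n) = 5^n + 2·6^n for all n ≥ 1.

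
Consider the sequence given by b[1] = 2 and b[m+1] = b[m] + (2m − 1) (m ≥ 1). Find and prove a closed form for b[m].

Claim: b[m] = m^2 − 2m + 3.

Base case: b[1] = 2, and 1^2 − 2·1 + 3 = 2.
Assume b[k] = k^2 − 2k + 3.
Then b[k+1] = b[k] + (2k − 1) = (k^2 − 2k + 3) + (2k − 1) = k^2 + 2,
and (k+1)^2 − 2·(k+1) + 3 = k^2 + 2.
Hence b[m] = m^2 − 2m + 3 for every m ≥ 1, by induction.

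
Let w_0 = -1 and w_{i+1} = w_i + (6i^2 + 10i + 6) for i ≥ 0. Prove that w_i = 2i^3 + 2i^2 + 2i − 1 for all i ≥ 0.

Base case: w_0 = -1, and 2·0^3 + 2·0^2 + 2·0 − 1 = -1.
Assume w_r = 2r^3 + 2r^2 + 2r − 1.
Then w_{r+1} = w_r + (6r^2 + 10r + 6) = (2r^3 + 2r^2 + 2r − 1) + (6r^2 + 10r + 6) = 2r^3 + 8r^2 + 12r + 5,
and 2·(r+1)^3 + 2·(r+1)^2 + 2·(r+1) − 1 = 2r^3 + 8r^2 + 12r + 5.
Hence w_i = 2i^3 + 2i^2 + 2i − 1 for every i ≥ 0, by induction.

w_i = 2i^3 + 2i^2 + 2i − 1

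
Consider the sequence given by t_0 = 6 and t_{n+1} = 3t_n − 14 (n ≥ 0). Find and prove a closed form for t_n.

Claim: t_n = -3^n + 7.

Base case: t_0 = 6, and -3^0 + 7 = -1 + 7 = 6.
Assume t_m = -3^m + 7 for some m ≥ 0.
Then t_{m+1} = 3t_m − 14 = 3·(-3^m + 7) − 14 = -3^{m+1} + 21 − 14 = -3^{m+1} + 7.
By induction, t_n = -3^n + 7 for all n ≥ 0.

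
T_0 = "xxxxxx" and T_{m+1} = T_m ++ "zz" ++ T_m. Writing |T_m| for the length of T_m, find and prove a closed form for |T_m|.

Claim: |T_m| = 2^{m+3} − 2.

Base case: |T_0| = 6, and 2^{0+3} − 2 = 6.
Assume |T_j| = 2^{j+3} − 2.
Then |T_{j+1}| = |T_j| + 2 + |T_j| = 2|T_j| + 2 = 2(2^{j+3} − 2) + 2 = 2^{j+1+3} − 4 + 2 = 2^{j+1+3} − 2.
By induction, |T_m| = 2^{m+3} − 2 for all m ≥ 0.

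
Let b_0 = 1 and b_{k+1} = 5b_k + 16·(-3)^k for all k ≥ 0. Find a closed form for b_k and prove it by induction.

Claim: b_k = 3·5^k − 2·(-3)^k.

Base case: b_0 = 1, and 3·5^0 − 2·(-3)^0 = 3 − 2 = 1.
Assume b_j = 3·5^j − 2·(-3)^j for some j ≥ 0.
Then b_{j+1} = 5b_j + 16·(-3)^j = 5·(3·5^j − 2·(-3)^j) + 16·(-3)^j = 3·5^{j+1} − 10·(-3)^j + 16·(-3)^j = 3·5^{j+1} + 6·(-3)^j = 3·5^{j+1} − 2·(-3)^{j+1}.
Hence b_k = 3·5^k − 2·(-3)^k for every k ≥ 0, by induction.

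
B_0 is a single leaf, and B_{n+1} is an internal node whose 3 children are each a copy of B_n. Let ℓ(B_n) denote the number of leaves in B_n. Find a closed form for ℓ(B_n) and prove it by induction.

Claim: ℓ(B_n) = 3^n.

Base case: ℓ(B_0) = 1, and 3^0 = 1.
Assume ℓ(B_r) = 3^r.
Then ℓ(B_{r+1}) = 3·ℓ(B_r) = 3·3^r = 3^{r+1}.
So the formula holds for r+1, and by induction ℓ(B_n) = 3^n for all n ≥ 0.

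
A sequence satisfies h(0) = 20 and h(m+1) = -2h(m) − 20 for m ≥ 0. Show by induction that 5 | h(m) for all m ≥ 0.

Base case: h(0) = 20 = 5·4, so 5 | h(0).
Assume 5 | h(j), so h(j) = 5t for some integer t.
Then h(j+1) = -2h(j) − 20 = -2·(5t) − 20 = 5(-2t − 4), so 5 | h(j+1).
So the property holds for j+1, and by induction 5 | h(m) for all m ≥ 0.

5 | h(m)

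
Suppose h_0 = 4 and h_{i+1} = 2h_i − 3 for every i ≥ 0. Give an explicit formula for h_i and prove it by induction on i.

Claim: h_i = 2^i + 3.

Base case: h_0 = 4, and 2^0 + 3 = 1 + 3 = 4.
Assume h_k = 2^k + 3 for some k ≥ 0.
Then h_{k+1} = 2h_k − 3 = 2·(2^k + 3) − 3 = 2^{k+1} + 6 − 3 = 2^{k+1} + 3.
Hence h_i = 2^i + 3 for every i ≥ 0, by induction.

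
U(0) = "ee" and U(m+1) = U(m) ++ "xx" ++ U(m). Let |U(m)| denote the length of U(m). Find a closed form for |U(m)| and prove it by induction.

Claim: |U(m)| = 2^{m+2} − 2.

Base case: |U(0)| = 2, and 2^{0+2} − 2 = 2.
Assume |U(k)| = 2^{k+2} − 2.
Then |U(k+1)| = |U(k)| + 2 + |U(k)| = 2|U(k)| + 2 = 2(2^{k+2} − 2) + 2 = 2^{k+3} − 4 + 2 = 2^{k+3} − 2.
Hence |U(m)| = 2^{m+2} − 2 for every m ≥ 0, by induction.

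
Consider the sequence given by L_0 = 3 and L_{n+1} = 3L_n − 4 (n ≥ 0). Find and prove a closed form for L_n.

Claim: L_n = 3^n + 2.

Base case: L_0 = 3, and 3^0 + 2 = 1 + 2 = 3.
Assume L_k = 3^k + 2 for some k ≥ 0.
Then L_{k+1} = 3L_k − 4 = 3·(3^k + 2) − 4 = 3^{k+1} + 6 − 4 = 3^{k+1} + 2.
This completes the inductive step, so L_n = 3^n + 2 for all n ≥ 0.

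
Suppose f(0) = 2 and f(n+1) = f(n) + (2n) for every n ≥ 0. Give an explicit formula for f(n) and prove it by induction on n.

Claim: f(n) = n^2 − n + 2.

Base case: f(0) = 2, and 0^2 − 0 + 2 = 2.
Assume f(j) = j^2 − j + 2.
Then f(j+1) = f(j) + (2j) = (j^2 − j + 2) + (2j) = j^2 + j + 2,
and (j+1)^2 − (j+1) + 2 = j^2 + j + 2.
This completes the inductive step, so f(n) = n^2 − n + 2 for all n ≥ 0.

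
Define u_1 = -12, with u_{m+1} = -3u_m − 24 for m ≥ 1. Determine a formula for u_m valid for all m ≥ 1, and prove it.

Claim: u_m = 2·(-3)^m − 6.

Base case: u_1 = -12, and 2·(-3)^1 − 6 = -6 − 6 = -12.
Assume u_r = 2·(-3)^r − 6 for some r ≥ 1.
Then u_{r+1} = -3u_r − 24 = -3·(2·(-3)^r − 6) − 24 = -6·(-3)^r + 18 − 24 = 2·(-3)^{r+1} − 6.
By induction, u_m = 2·(-3)^m − 6 for all m ≥ 1.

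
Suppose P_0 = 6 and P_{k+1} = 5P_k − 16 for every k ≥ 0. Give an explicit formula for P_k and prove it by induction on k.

Claim: P_k = 2·5^k + 4.

Base case: P_0 = 6, and 2·5^0 + 4 = 2 + 4 = 6.
Assume P_r = 2·5^r + 4 for some r ≥ 0.
Then P_{r+1} = 5P_r − 16 = 5·(2·5^r + 4) − 16 = 10·5^r + 20 − 16 = 2·5^{r+1} + 4.
Hence P_k = 2·5^k + 4 for every k ≥ 0, by induction.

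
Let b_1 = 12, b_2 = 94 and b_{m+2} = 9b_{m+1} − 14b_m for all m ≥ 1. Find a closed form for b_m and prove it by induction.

Claim: b_m = 2·7^m − 2^m.

Base cases: b_1 = 12 and 2·7^1 − 2^1 = 12; b_2 = 94 and 2·7^2 − 2^2 = 94.
Assume b_i = 2·7^i − 2^i for all 1 ≤ i ≤ j, where j ≥ 2.
Then b_{j+1} = 9b_j − 14b_{j−1} = 9·(2·7^j − 2^j) − 14·(2·7^{j−1} − 2^{j−1}) = 2·(9·7 − 14)7^{j−1} − (9·2 − 14)2^{j−1} = 98·7^{j−1} − 4·2^{j−1} = 2·7^{j+1} − 2^{j+1}.
By strong induction, b_m = 2·7^m − 2^m for all m ≥ 1.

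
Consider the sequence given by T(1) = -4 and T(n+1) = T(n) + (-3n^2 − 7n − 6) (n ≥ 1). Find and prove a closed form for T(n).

Claim: T(n) = -n^3 − 2n^2 − 3n + 2.

Base case: T(1) = -4, and -1^3 − 2·1^2 − 3·1 + 2 = -4.
Assume T(j) = -j^3 − 2j^2 − 3j + 2.
Then T(j+1) = T(j) + (-3j^2 − 7j − 6) = (-j^3 − 2j^2 − 3j + 2) + (-3j^2 − 7j − 6) = -j^3 − 5j^2 − 10j − 4,
and -(j+1)^3 − 2·(j+1)^2 − 3·(j+1) + 2 = -j^3 − 5j^2 − 10j − 4.
By induction, T(n) = -n^3 − 2n^2 − 3n + 2 for all n ≥ 1.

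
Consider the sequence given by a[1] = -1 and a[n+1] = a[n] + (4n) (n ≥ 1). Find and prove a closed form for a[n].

Claim: a[n] = 2n^2 − 2n − 1.

Base case: a[1] = -1, and 2·1^2 − 2·1 − 1 = -1.
Assume a[j] = 2j^2 − 2j − 1.
Then a[j+1] = a[j] + (4j) = (2j^2 − 2j − 1) + (4j) = 2j^2 + 2j − 1,
and 2·(j+1)^2 − 2·(j+1) − 1 = 2j^2 + 2j − 1.
This completes the inductive step, so a[n] = 2n^2 − 2n − 1 for all n ≥ 1.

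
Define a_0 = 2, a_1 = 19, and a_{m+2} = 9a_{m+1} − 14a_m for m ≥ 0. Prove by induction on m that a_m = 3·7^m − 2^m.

Base cases: a_0 = 2 and 3·7^0 − 2^0 = 2; a_1 = 19 and 3·7^1 − 2^1 = 19.
Assume a_j = 3·7^j − 2^j for all 0 ≤ j ≤ r, where r ≥ 1.
Then a_{r+1} = 9a_r − 14a_{r−1} = 9·(3·7^r − 2^r) − 14·(3·7^{r−1} − 2^{r−1}) = 3·(9·7 − 14)7^{r−1} − (9·2 − 14)2^{r−1} = 147·7^{r−1} − 4·2^{r−1} = 3·7^{r+1} − 2^{r+1}.
So the formula holds for r+1, and by strong induction a_m = 3·7^m − 2^m for all m ≥ 0.

a_m = 3·7^m − 2^m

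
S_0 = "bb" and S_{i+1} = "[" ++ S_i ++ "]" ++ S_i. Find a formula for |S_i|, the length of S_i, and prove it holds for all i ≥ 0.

Claim: |S_i| = 2^{i+2} − 2.

Base case: |S_0| = 2, and 2^{0+2} − 2 = 2.
Assume |S_r| = 2^{r+2} − 2.
Then |S_{r+1}| = 1 + |S_r| + 1 + |S_r| = 2|S_r| + 2 = 2(2^{r+2} − 2) + 2 = 2^{r+3} − 4 + 2 = 2^{r+3} − 2.
So the formula holds for r+1, and by induction |S_i| = 2^{i+2} − 2 for all i ≥ 0.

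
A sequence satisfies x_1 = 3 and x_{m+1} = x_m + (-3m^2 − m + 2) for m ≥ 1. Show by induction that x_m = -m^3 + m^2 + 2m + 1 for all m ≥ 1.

Base case: x_1 = 3, and -1^3 + 1^2 + 2·1 + 1 = 3.
Assume x_j = -j^3 + j^2 + 2j + 1.
Then x_{j+1} = x_j + (-3j^2 − j + 2) = (-j^3 + j^2 + 2j + 1) + (-3j^2 − j + 2) = -j^3 − 2j^2 + j + 3,
and -(j+1)^3 + (j+1)^2 + 2·(j+1) + 1 = -j^3 − 2j^2 + j + 3.
This completes the inductive step, so x_m = -m^3 + m^2 + 2m + 1 for all m ≥ 1.

x_m = -m^3 + m^2 + 2m + 1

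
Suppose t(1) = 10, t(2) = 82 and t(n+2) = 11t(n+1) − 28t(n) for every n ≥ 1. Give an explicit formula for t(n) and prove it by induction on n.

Claim: t(n) = -4^n + 2·7^n.

Base cases: t(1) = 10 and -4^1 + 2·7^1 = 10; t(2) = 82 and -4^2 + 2·7^2 = 82.
Assume t(j) = -4^j + 2·7^j for all 1 ≤ j ≤ r, where r ≥ 2.
Then t(r+1) = 11t(r) − 28t(r−1) = 11·(-4^r + 2·7^r) − 28·(-4^{r−1} + 2·7^{r−1}) = -(11·4 − 28)4^{r−1} + 2·(11·7 − 28)7^{r−1} = -16·4^{r−1} + 98·7^{r−1} = -4^{r+1} + 2·7^{r+1}.
Hence t(n) = -4^n + 2·7^n for every n ≥ 1, by strong induction.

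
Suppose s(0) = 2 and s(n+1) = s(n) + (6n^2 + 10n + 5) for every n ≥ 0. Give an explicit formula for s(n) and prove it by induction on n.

Claim: s(n) = 2n^3 + 2n^2 + n + 2.

Base case: s(0) = 2, and 2·0^3 + 2·0^2 + 0 + 2 = 2.
Assume s(r) = 2r^3 + 2r^2 + r + 2.
Then s(r+1) = s(r) + (6r^2 + 10r + 5) = (2r^3 + 2r^2 + r + 2) + (6r^2 + 10r + 5) = 2r^3 + 8r^2 + 11r + 7,
and 2·(r+1)^3 + 2·(r+1)^2 + (r+1) + 2 = 2r^3 + 8r^2 + 11r + 7.
By induction, s(n) = 2n^3 + 2n^2 + n + 2 for all n ≥ 0.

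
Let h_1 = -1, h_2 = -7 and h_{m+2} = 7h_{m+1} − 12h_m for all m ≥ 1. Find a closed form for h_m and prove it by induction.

Claim: h_m = -4^m + 3^m.

Base cases: h_1 = -1 and -4^1 + 3^1 = -1; h_2 = -7 and -4^2 + 3^2 = -7.
Assume h_j = -4^j + 3^j for all 1 ≤ j ≤ r, where r ≥ 2.
Then h_{r+1} = 7h_r − 12h_{r−1} = 7·(-4^r + 3^r) − 12·(-4^{r−1} + 3^{r−1}) = -(7·4 − 12)4^{r−1} + (7·3 − 12)3^{r−1} = -16·4^{r−1} + 9·3^{r−1} = -4^{r+1} + 3^{r+1}.
Hence h_m = -4^m + 3^m for every m ≥ 1, by strong induction.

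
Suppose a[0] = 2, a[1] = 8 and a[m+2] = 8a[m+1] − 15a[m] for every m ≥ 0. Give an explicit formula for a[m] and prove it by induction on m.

Claim: a[m] = 3^m + 5^m.

Base cases: a[0] = 2 and 3^0 + 5^0 = 2; a[1] = 8 and 3^1 + 5^1 = 8.
Assume a[j] = 3^j + 5^j for all 0 ≤ j ≤ k, where k ≥ 1.
Then a[k+1] = 8a[k] − 15a[k−1] = 8·(3^k + 5^k) − 15·(3^{k−1} + 5^{k−1}) = (8·3 − 15)3^{k−1} + (8·5 − 15)5^{k−1} = 9·3^{k−1} + 25·5^{k−1} = 3^{k+1} + 5^{k+1}.
By strong induction, a[m] = 3^m + 5^m for all m ≥ 0.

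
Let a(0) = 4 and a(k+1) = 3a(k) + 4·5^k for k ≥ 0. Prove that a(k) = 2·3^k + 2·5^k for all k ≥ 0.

Base case: a(0) = 4, and 2·3^0 + 2·5^0 = 2 + 2 = 4.
Assume a(j) = 2·3^j + 2·5^j for some j ≥ 0.
Then a(j+1) = 3a(j) + 4·5^j = 3·(2·3^j + 2·5^j) + 4·5^j = 2·3^{j+1} + 6·5^j + 4·5^j = 2·3^{j+1} + 10·5^j = 2·3^{j+1} + 2·5^{j+1}.
So the formula holds for j+1, and by induction a(k) = 2·3^k + 2·5^k for all k ≥ 0.

a(k) = 2·3^k + 2·5^k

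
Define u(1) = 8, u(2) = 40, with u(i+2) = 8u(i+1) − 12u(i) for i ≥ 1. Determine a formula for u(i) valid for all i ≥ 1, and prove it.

Claim: u(i) = 6^i + 2^i.

Base cases: u(1) = 8 and 6^1 + 2^1 = 8; u(2) = 40 and 6^2 + 2^2 = 40.
Assume u(j) = 6^j + 2^j for all 1 ≤ j ≤ k, where k ≥ 2.
Then u(k+1) = 8u(k) − 12u(k−1) = 8·(6^k + 2^k) − 12·(6^{k−1} + 2^{k−1}) = (8·6 − 12)6^{k−1} + (8·2 − 12)2^{k−1} = 36·6^{k−1} + 4·2^{k−1} = 6^{k+1} + 2^{k+1}.
This completes the inductive step, so u(i) = 6^i + 2^i for all i ≥ 1.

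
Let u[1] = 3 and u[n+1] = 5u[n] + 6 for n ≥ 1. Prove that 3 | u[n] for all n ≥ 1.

Base case: u[1] = 3 = 3·1, so 3 | u[1].
Assume 3 | u[r], so u[r] = 3t for some integer t.
Then u[r+1] = 5u[r] + 6 = 5·(3t) + 6 = 3(5t + 2), so 3 | u[r+1].
Hence 3 | u[n] for every n ≥ 1, by induction.

3 | u[n]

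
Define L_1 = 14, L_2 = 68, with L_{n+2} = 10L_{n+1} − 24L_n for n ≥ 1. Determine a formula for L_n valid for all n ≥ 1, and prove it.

Claim: L_n = 2·4^n + 6^n.

Base cases: L_1 = 14 and 2·4^1 + 6^1 = 14; L_2 = 68 and 2·4^2 + 6^2 = 68.
Assume L_i = 2·4^i + 6^i for all 1 ≤ i ≤ j, where j ≥ 2.
Then L_{j+1} = 10L_j − 24L_{j−1} = 10·(2·4^j + 6^j) − 24·(2·4^{j−1} + 6^{j−1}) = 2·(10·4 − 24)4^{j−1} + (10·6 − 24)6^{j−1} = 32·4^{j−1} + 36·6^{j−1} = 2·4^{j+1} + 6^{j+1}.
Hence L_n = 2·4^n + 6^n for every n ≥ 1, by strong induction.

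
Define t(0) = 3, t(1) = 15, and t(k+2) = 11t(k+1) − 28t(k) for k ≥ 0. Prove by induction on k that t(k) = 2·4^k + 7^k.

Base cases: t(0) = 3 and 2·4^0 + 7^0 = 3; t(1) = 15 and 2·4^1 + 7^1 = 15.
Assume t(i) = 2·4^i + 7^i for all 0 ≤ i ≤ j, where j ≥ 1.
Then t(j+1) = 11t(j) − 28t(j−1) = 11·(2·4^j + 7^j) − 28·(2·4^{j−1} + 7^{j−1}) = 2·(11·4 − 28)4^{j−1} + (11·7 − 28)7^{j−1} = 32·4^{j−1} + 49·7^{j−1} = 2·4^{j+1} + 7^{j+1}.
Hence t(k) = 2·4^k + 7^k for every k ≥ 0, by strong induction.

t(k) = 2·4^k + 7^k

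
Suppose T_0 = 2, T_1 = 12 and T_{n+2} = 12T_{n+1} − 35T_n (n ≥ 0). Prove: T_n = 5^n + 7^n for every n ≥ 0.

Base cases: T_0 = 2 and 5^0 + 7^0 = 2; T_1 = 12 and 5^1 + 7^1 = 12.
Assume T_j = 5^j + 7^j for all 0 ≤ j ≤ m, where m ≥ 1.
Then T_{m+1} = 12T_m − 35T_{m−1} = 12·(5^m + 7^m) − 35·(5^{m−1} + 7^{m−1}) = (12·5 − 35)5^{m−1} + (12·7 − 35)7^{m−1} = 25·5^{m−1} + 49·7^{m−1} = 5^{m+1} + 7^{m+1}.
By strong induction, T_n = 5^n + 7^n for all n ≥ 0.

T_n = 5^n + 7^n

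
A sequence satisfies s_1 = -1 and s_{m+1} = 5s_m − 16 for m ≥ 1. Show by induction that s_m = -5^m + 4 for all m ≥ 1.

Base case: s_1 = -1, and -5^1 + 4 = -5 + 4 = -1.
Assume s_k = -5^k + 4 for some k ≥ 1.
Then s_{k+1} = 5s_k − 16 = 5·(-5^k + 4) − 16 = -5^{k+1} + 20 − 16 = -5^{k+1} + 4.
So the formula holds for k+1, and by induction s_m = -5^m + 4 for all m ≥ 1.

s_m = -5^m + 4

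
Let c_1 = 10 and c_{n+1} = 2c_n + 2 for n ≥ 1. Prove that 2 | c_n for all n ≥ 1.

Base case: c_1 = 10 = 2·5, so 2 | c_1.
Assume 2 | c_r, so c_r = 2t for some integer t.
Then c_{r+1} = 2c_r + 2 = 2·(2t) + 2 = 2(2t + 1), so 2 | c_{r+1}.
So the property holds for r+1, and by induction 2 | c_n for all n ≥ 1.

2 | c_n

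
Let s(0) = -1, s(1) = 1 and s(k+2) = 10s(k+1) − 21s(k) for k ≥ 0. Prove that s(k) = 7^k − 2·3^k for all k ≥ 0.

Base cases: s(0) = -1 and 7^0 − 2·3^0 = -1; s(1) = 1 and 7^1 − 2·3^1 = 1.
Assume s(j) = 7^j − 2·3^j for all 0 ≤ j ≤ m, where m ≥ 1.
Then s(m+1) = 10s(m) − 21s(m−1) = 10·(7^m − 2·3^m) − 21·(7^{m−1} − 2·3^{m−1}) = (10·7 − 21)7^{m−1} − 2·(10·3 − 21)3^{m−1} = 49·7^{m−1} − 18·3^{m−1} = 7^{m+1} − 2·3^{m+1}.
So the formula holds for m+1, and by strong induction s(k) = 7^k − 2·3^k for all k ≥ 0.

s(k) = 7^k − 2·3^k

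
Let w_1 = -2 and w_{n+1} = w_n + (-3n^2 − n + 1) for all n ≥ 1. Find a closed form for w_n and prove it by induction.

Claim: w_n = -n^3 + n^2 + n − 3.

Base case: w_1 = -2, and -1^3 + 1^2 + 1 − 3 = -2.
Assume w_m = -m^3 + m^2 + m − 3.
Then w_{m+1} = w_m + (-3m^2 − m + 1) = (-m^3 + m^2 + m − 3) + (-3m^2 − m + 1) = -m^3 − 2m^2 − 2,
and -(m+1)^3 + (m+1)^2 + (m+1) − 3 = -m^3 − 2m^2 − 2.
By induction, w_n = -n^3 + n^2 + n − 3 for all n ≥ 1.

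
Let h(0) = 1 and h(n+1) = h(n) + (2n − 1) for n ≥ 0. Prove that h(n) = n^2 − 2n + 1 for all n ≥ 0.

Base case: h(0) = 1, and 0^2 − 2·0 + 1 = 1.
Assume h(j) = j^2 − 2j + 1.
Then h(j+1) = h(j) + (2j − 1) = (j^2 − 2j + 1) + (2j − 1) = j^2,
and (j+1)^2 − 2·(j+1) + 1 = j^2.
By induction, h(n) = n^2 − 2n + 1 for all n ≥ 0.

h(n) = n^2 − 2n + 1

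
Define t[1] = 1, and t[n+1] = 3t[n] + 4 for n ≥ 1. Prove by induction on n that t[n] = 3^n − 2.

Base case: t[1] = 1, and 3^1 − 2 = 3 − 2 = 1.
Assume t[k] = 3^k − 2 for some k ≥ 1.
Then t[k+1] = 3t[k] + 4 = 3·(3^k − 2) + 4 = 3^{k+1} − 6 + 4 = 3^{k+1} − 2.
Hence t[n] = 3^n − 2 for every n ≥ 1, by induction.

t[n] = 3^n − 2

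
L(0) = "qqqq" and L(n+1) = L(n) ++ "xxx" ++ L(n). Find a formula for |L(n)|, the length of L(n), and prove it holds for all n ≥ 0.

Claim: |L(n)| = 7·2^n − 3.

Base case: |L(0)| = 4, and 7·2^0 − 3 = 4.
Assume |L(k)| = 7·2^k − 3.
Then |L(k+1)| = |L(k)| + 3 + |L(k)| = 2|L(k)| + 3 = 2(7·2^k − 3) + 3 = 7·2^{k+1} − 6 + 3 = 7·2^{k+1} − 3.
This completes the inductive step, so |L(n)| = 7·2^n − 3 for all n ≥ 0.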